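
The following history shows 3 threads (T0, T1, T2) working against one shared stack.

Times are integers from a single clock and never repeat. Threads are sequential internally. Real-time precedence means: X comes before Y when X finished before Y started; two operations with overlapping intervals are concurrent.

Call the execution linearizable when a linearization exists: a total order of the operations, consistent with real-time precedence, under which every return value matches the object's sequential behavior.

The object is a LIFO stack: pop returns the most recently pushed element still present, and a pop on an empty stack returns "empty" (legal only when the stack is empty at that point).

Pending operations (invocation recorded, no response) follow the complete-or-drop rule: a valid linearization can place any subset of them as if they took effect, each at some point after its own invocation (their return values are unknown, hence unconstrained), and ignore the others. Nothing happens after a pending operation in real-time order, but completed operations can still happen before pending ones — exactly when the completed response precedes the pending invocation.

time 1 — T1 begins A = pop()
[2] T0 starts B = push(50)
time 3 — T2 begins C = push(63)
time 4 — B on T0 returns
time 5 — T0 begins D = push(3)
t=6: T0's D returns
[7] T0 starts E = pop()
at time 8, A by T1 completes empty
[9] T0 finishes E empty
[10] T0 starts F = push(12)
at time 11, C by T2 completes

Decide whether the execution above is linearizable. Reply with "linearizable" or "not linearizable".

already the first 9 events (up to E's response at time 9) admit no linearization; the first 8 still do
every one of the 4 real-time-consistent orders over 4 completed stack ops fails the sequential spec
include/drop combinations of the 1 pending operation (C) were all tried; none helps
sample order A, B, D, E (pending dropped) stalls at step 4 — E pop() → empty has no legal effect
sample order B, A, D, E (pending dropped) stalls at step 2 — A pop() → empty has no legal effect

not linearizable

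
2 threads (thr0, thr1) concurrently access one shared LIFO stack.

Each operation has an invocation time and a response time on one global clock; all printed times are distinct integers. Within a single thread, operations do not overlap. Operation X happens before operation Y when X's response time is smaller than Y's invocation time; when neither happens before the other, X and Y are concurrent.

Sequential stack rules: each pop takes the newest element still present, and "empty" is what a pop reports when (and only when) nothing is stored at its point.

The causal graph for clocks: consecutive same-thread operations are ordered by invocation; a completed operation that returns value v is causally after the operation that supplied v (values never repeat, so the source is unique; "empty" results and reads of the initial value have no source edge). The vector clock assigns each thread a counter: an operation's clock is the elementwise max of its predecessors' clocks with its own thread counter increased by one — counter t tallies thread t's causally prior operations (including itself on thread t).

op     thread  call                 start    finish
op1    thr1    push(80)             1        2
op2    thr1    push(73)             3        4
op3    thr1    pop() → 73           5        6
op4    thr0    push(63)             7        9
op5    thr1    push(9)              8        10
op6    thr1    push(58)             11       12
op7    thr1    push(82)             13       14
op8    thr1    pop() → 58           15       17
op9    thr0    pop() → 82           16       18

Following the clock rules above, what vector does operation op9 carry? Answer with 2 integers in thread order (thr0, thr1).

(2, 6)

VC(op1, invoked at 1): no causal predecessors; +1 on thr1 → (0, 1)
VC(op4, invoked at 7): no causal predecessors; +1 on thr0 → (1, 0)
op2, invoked 3, takes VC(op1)=(0, 1) under max, adds 1 for thr1 → (0, 2)
op3, invoked 5, takes VC(op2)=(0, 2) under max, adds 1 for thr1 → (0, 3)
op5, invoked 8, takes VC(op3)=(0, 3) under max, adds 1 for thr1 → (0, 4)
op6, invoked 11, takes VC(op5)=(0, 4) under max, adds 1 for thr1 → (0, 5)
op7, invoked 13, takes VC(op6)=(0, 5) under max, adds 1 for thr1 → (0, 6)
op8, invoked 15, takes VC(op6)=(0, 5), VC(op7)=(0, 6) under max, adds 1 for thr1 → (0, 7)
op9, invoked 16, takes VC(op4)=(1, 0), VC(op7)=(0, 6) under max, adds 1 for thr0 → (2, 6)
target: VC(op9) = (2, 6)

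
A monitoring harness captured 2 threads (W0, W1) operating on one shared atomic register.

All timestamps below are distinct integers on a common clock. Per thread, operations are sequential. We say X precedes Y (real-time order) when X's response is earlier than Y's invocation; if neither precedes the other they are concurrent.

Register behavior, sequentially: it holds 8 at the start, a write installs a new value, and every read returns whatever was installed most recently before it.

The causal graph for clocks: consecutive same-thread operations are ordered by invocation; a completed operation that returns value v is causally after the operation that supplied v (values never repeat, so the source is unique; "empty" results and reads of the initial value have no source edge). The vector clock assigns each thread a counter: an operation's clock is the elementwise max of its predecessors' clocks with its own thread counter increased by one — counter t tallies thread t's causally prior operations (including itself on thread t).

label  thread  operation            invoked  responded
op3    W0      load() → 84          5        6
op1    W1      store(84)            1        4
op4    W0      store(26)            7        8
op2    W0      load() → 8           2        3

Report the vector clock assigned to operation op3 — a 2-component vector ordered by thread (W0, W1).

(2, 1)

VC(op1, invoked at 1): no causal predecessors; +1 on W1 → (0, 1)
VC(op2, invoked at 2): no causal predecessors; +1 on W0 → (1, 0)
op3, invoked 5, takes VC(op1)=(0, 1), VC(op2)=(1, 0) under max, adds 1 for W0 → (2, 1)
op4, invoked 7, takes VC(op3)=(2, 1) under max, adds 1 for W0 → (3, 1)
target: VC(op3) = (2, 1)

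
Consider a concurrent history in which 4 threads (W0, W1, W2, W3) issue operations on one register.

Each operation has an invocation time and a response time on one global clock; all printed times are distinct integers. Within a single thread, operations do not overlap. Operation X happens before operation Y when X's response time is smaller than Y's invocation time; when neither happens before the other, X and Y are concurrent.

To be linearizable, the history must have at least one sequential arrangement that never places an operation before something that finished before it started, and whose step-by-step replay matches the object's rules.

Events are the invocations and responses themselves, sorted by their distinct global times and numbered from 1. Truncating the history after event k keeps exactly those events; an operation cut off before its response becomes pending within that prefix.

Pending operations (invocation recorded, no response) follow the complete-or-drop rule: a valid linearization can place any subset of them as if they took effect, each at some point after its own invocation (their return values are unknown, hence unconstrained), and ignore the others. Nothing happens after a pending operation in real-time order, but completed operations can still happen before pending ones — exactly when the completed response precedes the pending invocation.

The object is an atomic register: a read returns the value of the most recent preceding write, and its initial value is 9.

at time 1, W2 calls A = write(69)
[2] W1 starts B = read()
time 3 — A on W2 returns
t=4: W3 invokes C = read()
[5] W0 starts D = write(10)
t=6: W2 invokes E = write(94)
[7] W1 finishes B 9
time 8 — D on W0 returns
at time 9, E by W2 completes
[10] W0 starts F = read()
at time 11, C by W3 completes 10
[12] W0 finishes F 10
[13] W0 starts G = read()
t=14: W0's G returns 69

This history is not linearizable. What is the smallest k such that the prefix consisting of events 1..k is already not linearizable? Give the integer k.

14

events 1..13 are linearizable; a witness order is B, A, E, D, C, F:
after step 1 (B read() → 9): value 9
after step 2 (A write(69)): value 69
after step 3 (E write(94)): value 94
after step 4 (D write(10)): value 10
after step 5 (C read() → 10): value 10
after step 6 (F read() → 10): value 10
include event 14 — G responding at 14 — and every candidate order breaks
take A, B, C, D, E, F, G: step 2 already fails, because B read() → 9 cannot occur there
take A, B, C, E, D, F, G: step 2 already fails, because B read() → 9 cannot occur there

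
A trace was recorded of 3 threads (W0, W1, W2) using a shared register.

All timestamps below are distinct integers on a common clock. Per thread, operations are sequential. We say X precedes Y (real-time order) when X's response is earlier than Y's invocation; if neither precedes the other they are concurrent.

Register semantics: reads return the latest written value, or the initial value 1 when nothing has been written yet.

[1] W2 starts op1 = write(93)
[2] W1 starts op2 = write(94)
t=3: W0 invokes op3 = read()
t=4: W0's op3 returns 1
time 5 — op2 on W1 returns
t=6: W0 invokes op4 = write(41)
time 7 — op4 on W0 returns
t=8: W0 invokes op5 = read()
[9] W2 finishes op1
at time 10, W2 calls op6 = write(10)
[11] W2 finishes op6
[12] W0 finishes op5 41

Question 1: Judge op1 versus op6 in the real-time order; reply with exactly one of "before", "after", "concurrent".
before

op1 spans [1,9], op6 spans [10,11]
resp(op1)=9 < inv(op6)=10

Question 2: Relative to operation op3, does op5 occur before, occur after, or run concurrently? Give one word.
after

op5 spans [8,12], op3 spans [3,4]
resp(op3)=4 < inv(op5)=8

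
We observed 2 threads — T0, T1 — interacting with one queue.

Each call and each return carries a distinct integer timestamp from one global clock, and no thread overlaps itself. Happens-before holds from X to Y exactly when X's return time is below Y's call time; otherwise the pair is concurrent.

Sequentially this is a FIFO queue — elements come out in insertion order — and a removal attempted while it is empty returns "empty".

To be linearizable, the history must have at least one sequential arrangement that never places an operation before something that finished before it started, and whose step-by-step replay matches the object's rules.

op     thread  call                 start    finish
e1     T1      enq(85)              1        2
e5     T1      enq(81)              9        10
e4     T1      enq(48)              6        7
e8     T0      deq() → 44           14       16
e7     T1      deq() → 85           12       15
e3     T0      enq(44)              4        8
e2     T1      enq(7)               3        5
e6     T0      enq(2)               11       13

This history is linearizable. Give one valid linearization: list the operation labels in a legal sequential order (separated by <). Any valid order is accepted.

after step 1 (e1 enq(85)): queue <85>
after step 2 (e3 enq(44)): queue <85,44>
after step 3 (e2 enq(7)): queue <85,44,7>
after step 4 (e4 enq(48)): queue <85,44,7,48>
after step 5 (e5 enq(81)): queue <85,44,7,48,81>
after step 6 (e6 enq(2)): queue <85,44,7,48,81,2>
after step 7 (e7 deq() → 85): queue <44,7,48,81,2>
after step 8 (e8 deq() → 44): queue <7,48,81,2>

e1 < e3 < e2 < e4 < e5 < e6 < e7 < e8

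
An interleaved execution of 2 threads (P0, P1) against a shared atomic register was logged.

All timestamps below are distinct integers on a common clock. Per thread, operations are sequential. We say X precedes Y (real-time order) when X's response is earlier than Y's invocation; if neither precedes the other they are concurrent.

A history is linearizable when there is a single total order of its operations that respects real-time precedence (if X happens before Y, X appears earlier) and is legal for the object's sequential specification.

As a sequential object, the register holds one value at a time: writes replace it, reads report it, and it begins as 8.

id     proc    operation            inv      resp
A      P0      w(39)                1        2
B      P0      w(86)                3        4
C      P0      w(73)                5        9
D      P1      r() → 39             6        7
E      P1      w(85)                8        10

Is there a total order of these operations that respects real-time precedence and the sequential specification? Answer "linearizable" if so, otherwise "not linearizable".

the violation lands at event 7, D's response at time 7: events 1..6 linearize, events 1..7 do not
exhaustive check: the 3 completed atomic register ops admit one real-time order; illegal
including or dropping the 1 pending operation (C) in any combination fails
e.g. A, B, D (pending dropped): illegal at step 3, since D r() → 39 cannot apply there

not linearizable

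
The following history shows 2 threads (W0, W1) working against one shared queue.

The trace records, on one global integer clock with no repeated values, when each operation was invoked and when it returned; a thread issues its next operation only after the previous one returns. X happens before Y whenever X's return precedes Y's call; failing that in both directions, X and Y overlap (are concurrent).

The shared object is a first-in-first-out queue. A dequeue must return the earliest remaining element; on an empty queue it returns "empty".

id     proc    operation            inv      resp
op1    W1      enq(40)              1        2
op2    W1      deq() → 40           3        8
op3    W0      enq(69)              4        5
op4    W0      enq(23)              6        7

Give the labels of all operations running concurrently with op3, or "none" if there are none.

op3 spans [4,5]; an op avoiding the whole window 4..5 is ordered, any other is concurrent
op1 [1,2]: before
op2 [3,8]: concurrent
op4 [6,7]: after

op2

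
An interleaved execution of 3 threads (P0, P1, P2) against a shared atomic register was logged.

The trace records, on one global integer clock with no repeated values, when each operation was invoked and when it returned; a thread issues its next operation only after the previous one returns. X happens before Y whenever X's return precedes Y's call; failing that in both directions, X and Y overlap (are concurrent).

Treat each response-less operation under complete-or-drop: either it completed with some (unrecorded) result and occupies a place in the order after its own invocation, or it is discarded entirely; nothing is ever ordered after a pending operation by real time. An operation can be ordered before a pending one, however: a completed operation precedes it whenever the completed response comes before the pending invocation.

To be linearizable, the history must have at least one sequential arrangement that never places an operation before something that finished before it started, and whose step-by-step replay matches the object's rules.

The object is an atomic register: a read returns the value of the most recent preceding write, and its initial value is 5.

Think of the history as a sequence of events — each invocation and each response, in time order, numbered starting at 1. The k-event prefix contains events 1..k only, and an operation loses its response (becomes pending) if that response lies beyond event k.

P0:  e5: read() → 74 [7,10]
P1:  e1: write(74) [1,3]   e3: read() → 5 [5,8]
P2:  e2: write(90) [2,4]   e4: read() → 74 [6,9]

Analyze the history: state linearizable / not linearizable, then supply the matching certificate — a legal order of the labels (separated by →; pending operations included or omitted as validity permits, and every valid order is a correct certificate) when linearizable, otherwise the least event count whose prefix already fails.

through event 7 a valid linearization exists; event 8 (e3 responding at time 8) ends that
real-time-consistent orders of the 3 completed operations: 2 — all fail the atomic register replay
every completion of the 2 pending operations (e4, e5) was checked; none linearizes
one such order, e1, e2, e3 (pending dropped), breaks at step 3 where e3 read() → 5 is illegal
one such order, e2, e1, e3 (pending dropped), breaks at step 3 where e3 read() → 5 is illegal

not linearizable — minimal violating prefix: 8 events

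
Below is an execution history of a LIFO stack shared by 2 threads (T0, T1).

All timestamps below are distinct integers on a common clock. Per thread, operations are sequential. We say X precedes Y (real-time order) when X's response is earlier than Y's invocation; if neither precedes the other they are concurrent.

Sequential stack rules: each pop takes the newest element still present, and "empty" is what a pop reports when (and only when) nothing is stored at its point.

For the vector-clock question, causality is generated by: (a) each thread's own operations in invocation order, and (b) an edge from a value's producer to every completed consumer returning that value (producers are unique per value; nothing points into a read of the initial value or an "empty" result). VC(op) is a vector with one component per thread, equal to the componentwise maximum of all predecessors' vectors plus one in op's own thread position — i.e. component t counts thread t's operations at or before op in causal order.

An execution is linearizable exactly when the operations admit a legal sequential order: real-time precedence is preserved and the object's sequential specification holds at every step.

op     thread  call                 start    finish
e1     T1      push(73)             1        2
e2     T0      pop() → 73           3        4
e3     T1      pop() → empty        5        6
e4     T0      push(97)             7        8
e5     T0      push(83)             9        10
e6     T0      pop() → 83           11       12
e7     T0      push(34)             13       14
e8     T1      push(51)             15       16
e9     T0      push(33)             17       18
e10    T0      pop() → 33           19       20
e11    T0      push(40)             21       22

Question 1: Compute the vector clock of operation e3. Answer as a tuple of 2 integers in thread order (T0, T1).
root op e1, invoked 1: fresh clock plus T1's own tick → (0, 1)
VC(e3, invoked at 5): max of VC(e1)=(0, 1), then +1 on thread T1 → (0, 2)
VC(e2, invoked at 3): max of VC(e1)=(0, 1), then +1 on thread T0 → (1, 1)
VC(e8, invoked at 15): max of VC(e3)=(0, 2), then +1 on thread T1 → (0, 3)
VC(e4, invoked at 7): max of VC(e2)=(1, 1), then +1 on thread T0 → (2, 1)
VC(e5, invoked at 9): max of VC(e4)=(2, 1), then +1 on thread T0 → (3, 1)
VC(e6, invoked at 11): max of VC(e5)=(3, 1), then +1 on thread T0 → (4, 1)
VC(e7, invoked at 13): max of VC(e6)=(4, 1), then +1 on thread T0 → (5, 1)
VC(e9, invoked at 17): max of VC(e7)=(5, 1), then +1 on thread T0 → (6, 1)
VC(e10, invoked at 19): max of VC(e9)=(6, 1), then +1 on thread T0 → (7, 1)
VC(e11, invoked at 21): max of VC(e10)=(7, 1), then +1 on thread T0 → (8, 1)
target: VC(e3) = (0, 2)

(0, 2)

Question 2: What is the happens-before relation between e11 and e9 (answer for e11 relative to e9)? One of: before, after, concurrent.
e11 spans [21,22], e9 spans [17,18]
resp(e9)=18 < inv(e11)=21

after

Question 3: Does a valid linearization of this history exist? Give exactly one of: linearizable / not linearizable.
one valid linearization: e1, e2, e3, e4, e5, e6, e7, e8, e9, e10, e11
1. e1 push(73), leaving stack <73>
2. e2 pop() → 73, leaving stack <>
3. e3 pop() → empty, leaving stack <>
4. e4 push(97), leaving stack <97>
5. e5 push(83), leaving stack <97,83>
6. e6 pop() → 83, leaving stack <97>
7. e7 push(34), leaving stack <97,34>
8. e8 push(51), leaving stack <97,34,51>
9. e9 push(33), leaving stack <97,34,51,33>
10. e10 pop() → 33, leaving stack <97,34,51>
11. e11 push(40), leaving stack <97,34,51,40>

linearizable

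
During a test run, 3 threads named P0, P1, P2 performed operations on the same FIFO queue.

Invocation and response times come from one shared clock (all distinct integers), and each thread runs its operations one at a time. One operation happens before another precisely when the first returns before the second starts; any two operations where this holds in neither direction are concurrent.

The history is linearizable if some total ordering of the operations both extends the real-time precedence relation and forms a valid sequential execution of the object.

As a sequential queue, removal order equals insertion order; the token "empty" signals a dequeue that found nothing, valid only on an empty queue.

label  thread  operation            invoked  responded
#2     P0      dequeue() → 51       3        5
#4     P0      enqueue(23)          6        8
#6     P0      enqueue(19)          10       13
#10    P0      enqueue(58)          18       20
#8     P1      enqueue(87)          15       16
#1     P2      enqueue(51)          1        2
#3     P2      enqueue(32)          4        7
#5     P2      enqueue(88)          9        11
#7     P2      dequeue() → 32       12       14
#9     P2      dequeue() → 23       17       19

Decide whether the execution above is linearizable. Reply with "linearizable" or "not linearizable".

one valid linearization: #1, #2, #3, #4, #5, #6, #7, #8, #9, #10
step 1: #1 enqueue(51) — queue <51>
step 2: #2 dequeue() → 51 — queue <>
step 3: #3 enqueue(32) — queue <32>
step 4: #4 enqueue(23) — queue <32,23>
step 5: #5 enqueue(88) — queue <32,23,88>
step 6: #6 enqueue(19) — queue <32,23,88,19>
step 7: #7 dequeue() → 32 — queue <23,88,19>
step 8: #8 enqueue(87) — queue <23,88,19,87>
step 9: #9 dequeue() → 23 — queue <88,19,87>
step 10: #10 enqueue(58) — queue <88,19,87,58>

linearizable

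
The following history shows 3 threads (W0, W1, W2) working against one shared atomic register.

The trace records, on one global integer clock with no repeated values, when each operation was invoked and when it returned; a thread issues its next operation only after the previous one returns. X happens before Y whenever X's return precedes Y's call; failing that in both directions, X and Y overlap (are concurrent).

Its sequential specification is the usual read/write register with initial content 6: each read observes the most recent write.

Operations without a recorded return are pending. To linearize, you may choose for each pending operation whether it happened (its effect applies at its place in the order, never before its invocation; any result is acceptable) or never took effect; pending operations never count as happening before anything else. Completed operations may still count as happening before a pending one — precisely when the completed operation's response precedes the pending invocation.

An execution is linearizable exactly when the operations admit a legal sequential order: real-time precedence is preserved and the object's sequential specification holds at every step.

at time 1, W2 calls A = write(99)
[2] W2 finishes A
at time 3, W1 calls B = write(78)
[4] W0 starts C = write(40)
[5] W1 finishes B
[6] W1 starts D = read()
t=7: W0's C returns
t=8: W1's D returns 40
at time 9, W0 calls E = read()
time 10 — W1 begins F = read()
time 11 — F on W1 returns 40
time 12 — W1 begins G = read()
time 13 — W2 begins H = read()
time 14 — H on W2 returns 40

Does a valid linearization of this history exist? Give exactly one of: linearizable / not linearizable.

linearizable

witness order: A, B, C, D, E, F, G, H
step 1: A write(99) — value 99
step 2: B write(78) — value 78
step 3: C write(40) — value 40
step 4: D read() → 40 — value 40
step 5: E read() (pending, included) — value 40
step 6: F read() → 40 — value 40
step 7: G read() (pending, included) — value 40
step 8: H read() → 40 — value 40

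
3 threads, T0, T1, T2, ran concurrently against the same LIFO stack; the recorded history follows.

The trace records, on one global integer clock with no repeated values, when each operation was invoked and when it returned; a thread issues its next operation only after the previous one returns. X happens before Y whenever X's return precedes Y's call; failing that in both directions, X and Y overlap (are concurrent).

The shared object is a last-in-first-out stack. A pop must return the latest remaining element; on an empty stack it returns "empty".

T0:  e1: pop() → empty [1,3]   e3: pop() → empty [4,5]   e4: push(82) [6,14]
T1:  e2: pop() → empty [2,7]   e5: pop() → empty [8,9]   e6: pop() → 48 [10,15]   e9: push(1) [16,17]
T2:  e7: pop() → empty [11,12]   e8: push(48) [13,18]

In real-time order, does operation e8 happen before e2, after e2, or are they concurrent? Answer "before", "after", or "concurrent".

after

e8 spans [13,18], e2 spans [2,7]
resp(e2)=7 < inv(e8)=13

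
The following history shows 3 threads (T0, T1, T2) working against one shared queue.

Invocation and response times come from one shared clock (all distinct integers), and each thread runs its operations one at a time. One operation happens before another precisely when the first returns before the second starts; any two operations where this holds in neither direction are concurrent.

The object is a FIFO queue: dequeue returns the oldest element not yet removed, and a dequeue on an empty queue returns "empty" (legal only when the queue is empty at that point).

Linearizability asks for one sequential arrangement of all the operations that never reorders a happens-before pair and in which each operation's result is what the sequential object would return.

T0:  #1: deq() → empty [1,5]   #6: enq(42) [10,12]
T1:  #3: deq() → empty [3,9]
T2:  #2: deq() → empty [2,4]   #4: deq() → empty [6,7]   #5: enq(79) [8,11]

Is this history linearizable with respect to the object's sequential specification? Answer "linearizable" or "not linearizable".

linearizable

a witness: #1, #2, #3, #4, #5, #6
1. #1 deq() → empty, leaving queue <>
2. #2 deq() → empty, leaving queue <>
3. #3 deq() → empty, leaving queue <>
4. #4 deq() → empty, leaving queue <>
5. #5 enq(79), leaving queue <79>
6. #6 enq(42), leaving queue <79,42>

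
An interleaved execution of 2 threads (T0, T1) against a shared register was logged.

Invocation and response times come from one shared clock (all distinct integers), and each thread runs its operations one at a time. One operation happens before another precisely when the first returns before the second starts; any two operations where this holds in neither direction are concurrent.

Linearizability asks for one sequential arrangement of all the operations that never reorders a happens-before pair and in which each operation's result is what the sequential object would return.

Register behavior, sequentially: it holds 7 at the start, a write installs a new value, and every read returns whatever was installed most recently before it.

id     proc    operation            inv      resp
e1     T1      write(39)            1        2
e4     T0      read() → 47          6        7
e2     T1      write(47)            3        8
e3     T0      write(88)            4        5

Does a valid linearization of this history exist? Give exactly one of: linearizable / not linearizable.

witness order: e1, e3, e2, e4
1. e1 write(39), leaving value 39
2. e3 write(88), leaving value 88
3. e2 write(47), leaving value 47
4. e4 read() → 47, leaving value 47

linearizable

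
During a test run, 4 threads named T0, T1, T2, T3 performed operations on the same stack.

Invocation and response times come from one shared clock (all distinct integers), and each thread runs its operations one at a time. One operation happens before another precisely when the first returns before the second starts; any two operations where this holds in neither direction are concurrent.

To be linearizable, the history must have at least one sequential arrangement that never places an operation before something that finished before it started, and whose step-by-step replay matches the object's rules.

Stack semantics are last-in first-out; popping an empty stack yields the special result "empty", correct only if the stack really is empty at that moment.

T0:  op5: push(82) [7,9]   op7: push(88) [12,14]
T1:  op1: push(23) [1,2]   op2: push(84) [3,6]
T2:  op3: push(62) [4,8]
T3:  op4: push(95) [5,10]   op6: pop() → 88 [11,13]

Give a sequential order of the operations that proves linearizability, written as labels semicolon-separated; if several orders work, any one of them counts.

step 1: op1 push(23) — stack <23>
step 2: op2 push(84) — stack <23,84>
step 3: op3 push(62) — stack <23,84,62>
step 4: op4 push(95) — stack <23,84,62,95>
step 5: op5 push(82) — stack <23,84,62,95,82>
step 6: op7 push(88) — stack <23,84,62,95,82,88>
step 7: op6 pop() → 88 — stack <23,84,62,95,82>

op1; op2; op3; op4; op5; op7; op6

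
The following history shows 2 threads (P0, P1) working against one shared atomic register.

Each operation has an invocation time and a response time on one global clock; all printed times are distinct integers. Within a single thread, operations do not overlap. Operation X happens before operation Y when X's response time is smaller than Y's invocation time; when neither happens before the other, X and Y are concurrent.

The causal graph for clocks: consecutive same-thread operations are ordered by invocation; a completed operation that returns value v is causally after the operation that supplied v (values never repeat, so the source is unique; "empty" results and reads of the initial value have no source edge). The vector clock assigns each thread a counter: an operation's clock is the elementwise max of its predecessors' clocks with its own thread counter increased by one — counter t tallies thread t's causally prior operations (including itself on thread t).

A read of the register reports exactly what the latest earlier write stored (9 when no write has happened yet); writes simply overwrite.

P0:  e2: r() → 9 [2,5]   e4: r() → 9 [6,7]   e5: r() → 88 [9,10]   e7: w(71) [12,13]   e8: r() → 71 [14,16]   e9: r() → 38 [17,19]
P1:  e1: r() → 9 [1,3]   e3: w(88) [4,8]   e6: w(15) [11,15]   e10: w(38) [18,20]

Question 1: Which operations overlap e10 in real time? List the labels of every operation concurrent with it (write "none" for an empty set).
e10 runs from 18 to 20; window-overlapping ops are concurrent
e1 [1,3]: before
e2 [2,5]: before
e3 [4,8]: before
e4 [6,7]: before
e5 [9,10]: before
e6 [11,15]: before
e7 [12,13]: before
e8 [14,16]: before
e9 [17,19]: concurrent

e9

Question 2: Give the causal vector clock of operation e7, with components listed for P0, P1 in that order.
root op e1, invoked 1: fresh clock plus P1's own tick → (0, 1)
root op e2, invoked 2: fresh clock plus P0's own tick → (1, 0)
VC(e3, invoked at 4): max of VC(e1)=(0, 1), then +1 on thread P1 → (0, 2)
VC(e4, invoked at 6): max of VC(e2)=(1, 0), then +1 on thread P0 → (2, 0)
VC(e6, invoked at 11): max of VC(e3)=(0, 2), then +1 on thread P1 → (0, 3)
VC(e10, invoked at 18): max of VC(e6)=(0, 3), then +1 on thread P1 → (0, 4)
VC(e5, invoked at 9): max of VC(e3)=(0, 2), VC(e4)=(2, 0), then +1 on thread P0 → (3, 2)
VC(e7, invoked at 12): max of VC(e5)=(3, 2), then +1 on thread P0 → (4, 2)
VC(e8, invoked at 14): max of VC(e7)=(4, 2), then +1 on thread P0 → (5, 2)
VC(e9, invoked at 17): max of VC(e8)=(5, 2), VC(e10)=(0, 4), then +1 on thread P0 → (6, 4)
target: VC(e7) = (4, 2)

(4, 2)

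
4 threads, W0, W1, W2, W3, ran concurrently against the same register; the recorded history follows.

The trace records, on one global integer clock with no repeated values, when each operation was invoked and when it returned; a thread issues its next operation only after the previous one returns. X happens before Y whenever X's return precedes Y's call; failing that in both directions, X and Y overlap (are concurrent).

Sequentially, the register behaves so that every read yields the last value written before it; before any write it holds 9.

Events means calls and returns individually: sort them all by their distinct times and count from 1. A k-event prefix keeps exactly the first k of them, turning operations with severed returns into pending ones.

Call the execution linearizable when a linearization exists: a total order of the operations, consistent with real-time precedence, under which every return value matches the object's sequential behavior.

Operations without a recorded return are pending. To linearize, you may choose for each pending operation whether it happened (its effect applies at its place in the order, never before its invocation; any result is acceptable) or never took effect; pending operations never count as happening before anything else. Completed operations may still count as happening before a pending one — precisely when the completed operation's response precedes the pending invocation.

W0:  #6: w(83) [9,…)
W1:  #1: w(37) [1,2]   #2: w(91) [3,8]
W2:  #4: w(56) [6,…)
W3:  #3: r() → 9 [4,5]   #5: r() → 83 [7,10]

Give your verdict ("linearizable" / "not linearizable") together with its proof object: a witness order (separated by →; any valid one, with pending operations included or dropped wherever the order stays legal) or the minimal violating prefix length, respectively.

already the first 5 events (up to #3's response at time 5) admit no linearization; the first 4 still do
the sole real-time-consistent order of 2 completed operations fails the register replay
include/drop combinations of the 1 pending operation (#2) were all tried; none helps
e.g. #1, #3 (pending dropped): illegal at step 2, since #3 r() → 9 cannot apply there

not linearizable — minimal violating prefix: 5 events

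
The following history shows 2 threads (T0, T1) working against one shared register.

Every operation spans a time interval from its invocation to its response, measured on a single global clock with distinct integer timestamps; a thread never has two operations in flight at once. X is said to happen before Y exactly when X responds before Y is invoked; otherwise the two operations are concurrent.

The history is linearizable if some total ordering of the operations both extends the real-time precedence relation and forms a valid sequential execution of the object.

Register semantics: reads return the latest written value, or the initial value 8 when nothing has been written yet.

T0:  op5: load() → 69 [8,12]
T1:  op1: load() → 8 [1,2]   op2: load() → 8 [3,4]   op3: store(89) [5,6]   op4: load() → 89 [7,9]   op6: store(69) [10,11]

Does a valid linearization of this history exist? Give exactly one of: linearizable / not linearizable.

a witness: op1, op2, op3, op4, op6, op5
step 1: op1 load() → 8 — value 8
step 2: op2 load() → 8 — value 8
step 3: op3 store(89) — value 89
step 4: op4 load() → 89 — value 89
step 5: op6 store(69) — value 69
step 6: op5 load() → 69 — value 69

linearizable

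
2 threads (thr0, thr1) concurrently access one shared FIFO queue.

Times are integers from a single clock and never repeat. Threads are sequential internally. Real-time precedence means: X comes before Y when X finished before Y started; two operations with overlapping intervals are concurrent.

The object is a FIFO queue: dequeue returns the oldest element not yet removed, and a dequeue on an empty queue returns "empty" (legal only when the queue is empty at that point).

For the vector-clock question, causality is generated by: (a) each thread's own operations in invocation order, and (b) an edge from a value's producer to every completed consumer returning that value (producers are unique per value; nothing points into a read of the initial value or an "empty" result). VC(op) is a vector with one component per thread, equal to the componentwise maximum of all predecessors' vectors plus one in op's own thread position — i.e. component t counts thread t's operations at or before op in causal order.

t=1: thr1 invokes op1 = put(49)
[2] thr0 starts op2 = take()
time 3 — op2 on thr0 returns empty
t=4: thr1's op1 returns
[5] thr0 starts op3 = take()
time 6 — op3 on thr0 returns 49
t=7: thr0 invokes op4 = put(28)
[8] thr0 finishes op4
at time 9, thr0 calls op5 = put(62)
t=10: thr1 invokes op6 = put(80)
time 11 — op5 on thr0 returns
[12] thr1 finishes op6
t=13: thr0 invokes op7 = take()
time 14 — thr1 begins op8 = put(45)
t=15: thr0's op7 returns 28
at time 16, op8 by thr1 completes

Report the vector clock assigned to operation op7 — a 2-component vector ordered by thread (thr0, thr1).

(5, 1)

root op op1, invoked 1: fresh clock plus thr1's own tick → (0, 1)
root op op2, invoked 2: fresh clock plus thr0's own tick → (1, 0)
op6 (invocation 10): componentwise max over VC(op1)=(0, 1), +1 at thr1, giving (0, 2)
op8 (invocation 14): componentwise max over VC(op6)=(0, 2), +1 at thr1, giving (0, 3)
op3 (invocation 5): componentwise max over VC(op1)=(0, 1), VC(op2)=(1, 0), +1 at thr0, giving (2, 1)
op4 (invocation 7): componentwise max over VC(op3)=(2, 1), +1 at thr0, giving (3, 1)
op5 (invocation 9): componentwise max over VC(op4)=(3, 1), +1 at thr0, giving (4, 1)
op7 (invocation 13): componentwise max over VC(op4)=(3, 1), VC(op5)=(4, 1), +1 at thr0, giving (5, 1)
target: VC(op7) = (5, 1)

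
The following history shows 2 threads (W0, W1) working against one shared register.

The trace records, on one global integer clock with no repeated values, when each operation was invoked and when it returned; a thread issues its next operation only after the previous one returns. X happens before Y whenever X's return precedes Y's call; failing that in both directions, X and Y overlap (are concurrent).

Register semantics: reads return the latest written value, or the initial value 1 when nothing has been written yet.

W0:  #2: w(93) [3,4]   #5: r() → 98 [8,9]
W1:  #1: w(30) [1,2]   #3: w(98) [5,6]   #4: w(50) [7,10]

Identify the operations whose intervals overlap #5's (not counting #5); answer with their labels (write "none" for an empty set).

overlap test against #5 [8,9]: concurrent iff the interval meets 8..9
#1 [1,2]: before
#2 [3,4]: before
#3 [5,6]: before
#4 [7,10]: concurrent

#4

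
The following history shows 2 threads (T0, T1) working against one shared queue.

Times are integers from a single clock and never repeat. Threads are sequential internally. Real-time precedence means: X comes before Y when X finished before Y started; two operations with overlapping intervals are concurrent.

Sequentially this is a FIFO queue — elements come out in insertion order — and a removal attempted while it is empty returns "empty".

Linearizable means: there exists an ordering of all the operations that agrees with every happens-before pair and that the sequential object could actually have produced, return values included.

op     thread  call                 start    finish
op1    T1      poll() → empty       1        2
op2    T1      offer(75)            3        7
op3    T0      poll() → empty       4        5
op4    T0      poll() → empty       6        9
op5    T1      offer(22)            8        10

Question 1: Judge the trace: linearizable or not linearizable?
linearizable

a witness: op1, op3, op4, op2, op5
step 1: op1 poll() → empty — queue <>
step 2: op3 poll() → empty — queue <>
step 3: op4 poll() → empty — queue <>
step 4: op2 offer(75) — queue <75>
step 5: op5 offer(22) — queue <75,22>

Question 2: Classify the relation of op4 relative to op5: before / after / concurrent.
concurrent

op4 spans [6,9], op5 spans [8,10]
the intervals overlap in both directions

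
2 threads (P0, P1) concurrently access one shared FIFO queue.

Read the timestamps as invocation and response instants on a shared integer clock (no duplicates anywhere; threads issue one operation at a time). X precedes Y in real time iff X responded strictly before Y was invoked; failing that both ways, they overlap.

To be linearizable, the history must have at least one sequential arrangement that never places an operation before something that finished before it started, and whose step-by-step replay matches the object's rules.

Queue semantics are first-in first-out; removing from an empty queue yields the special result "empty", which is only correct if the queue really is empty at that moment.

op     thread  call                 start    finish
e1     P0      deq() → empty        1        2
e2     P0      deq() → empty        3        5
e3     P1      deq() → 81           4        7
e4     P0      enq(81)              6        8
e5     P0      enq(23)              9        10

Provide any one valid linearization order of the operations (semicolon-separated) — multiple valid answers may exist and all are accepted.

1. e1 deq() → empty, leaving queue <>
2. e2 deq() → empty, leaving queue <>
3. e4 enq(81), leaving queue <81>
4. e3 deq() → 81, leaving queue <>
5. e5 enq(23), leaving queue <23>

e1; e2; e4; e3; e5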